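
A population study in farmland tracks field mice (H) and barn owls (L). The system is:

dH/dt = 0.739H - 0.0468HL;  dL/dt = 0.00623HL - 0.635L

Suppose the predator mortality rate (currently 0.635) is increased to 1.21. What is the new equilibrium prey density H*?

At the interior fixed point, setting dL/dt = 0 with L > 0 fixes H* = (predator death rate)/(HL coefficient) — independent of the other coefficients.
With the change, H* = 1.21/0.00623 = 194; it rises from 102.

H* ≈ 194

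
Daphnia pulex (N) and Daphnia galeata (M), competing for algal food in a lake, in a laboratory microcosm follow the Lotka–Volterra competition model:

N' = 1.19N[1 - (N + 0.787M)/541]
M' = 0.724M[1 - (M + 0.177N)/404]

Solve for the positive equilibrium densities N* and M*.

Setting both brackets to zero gives the nullclines N + 0.787M = 541 and 0.177N + M = 404.
Substituting M = 404 - 0.177N into the first: N(1 - 0.787·0.177) = 541 - 0.787·404.
So N* = 223/0.861 = 259, and then M* = 404 - 0.177·259 = 358.

N* ≈ 259, M* ≈ 358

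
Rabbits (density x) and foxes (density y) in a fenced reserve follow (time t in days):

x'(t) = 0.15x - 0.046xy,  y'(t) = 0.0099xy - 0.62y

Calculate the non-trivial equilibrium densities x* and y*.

Set dy/dt = 0 with y > 0: 0.0099x - 0.62 = 0, so x* = 0.62/0.0099 = 62.6.
Set dx/dt = 0 with x > 0: 0.15 - 0.046y = 0, so y* = 0.15/0.046 = 3.26.

x* ≈ 62.6, y* ≈ 3.26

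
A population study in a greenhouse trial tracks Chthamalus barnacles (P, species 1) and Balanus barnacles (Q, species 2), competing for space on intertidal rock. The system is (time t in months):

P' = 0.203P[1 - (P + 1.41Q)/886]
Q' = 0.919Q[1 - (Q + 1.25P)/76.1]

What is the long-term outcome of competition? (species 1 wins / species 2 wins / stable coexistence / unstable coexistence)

species 1 excludes species 2

Compare the nullcline intercepts: K1/α12 = 886/1.41 = 628 > K2 = 76.1; K2/α21 = 76.1/1.25 = 60.9 < K1 = 886.
Since the inequalities point opposite ways, species 1 can invade but species 2 cannot.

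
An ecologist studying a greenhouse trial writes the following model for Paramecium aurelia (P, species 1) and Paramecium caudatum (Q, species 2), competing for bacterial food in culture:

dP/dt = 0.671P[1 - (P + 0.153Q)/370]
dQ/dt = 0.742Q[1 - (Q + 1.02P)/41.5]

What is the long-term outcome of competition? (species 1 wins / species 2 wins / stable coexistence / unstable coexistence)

species 1 excludes species 2

Compare the nullcline intercepts: K1/α12 = 370/0.153 = 2420 > K2 = 41.5; K2/α21 = 41.5/1.02 = 40.7 < K1 = 370.
Since the inequalities point opposite ways, species 1 can invade but species 2 cannot.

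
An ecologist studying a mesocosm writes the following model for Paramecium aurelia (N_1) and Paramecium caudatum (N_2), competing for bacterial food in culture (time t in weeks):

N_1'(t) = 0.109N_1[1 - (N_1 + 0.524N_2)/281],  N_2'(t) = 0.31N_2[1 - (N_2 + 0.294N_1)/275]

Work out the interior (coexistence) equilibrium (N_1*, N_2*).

N_1* ≈ 162, N_2* ≈ 227

Setting both brackets to zero gives the nullclines N_1 + 0.524N_2 = 281 and 0.294N_1 + N_2 = 275.
Substituting N_2 = 275 - 0.294N_1 into the first: N_1(1 - 0.524·0.294) = 281 - 0.524·275.
So N_1* = 137/0.846 = 162, and then N_2* = 275 - 0.294·162 = 227.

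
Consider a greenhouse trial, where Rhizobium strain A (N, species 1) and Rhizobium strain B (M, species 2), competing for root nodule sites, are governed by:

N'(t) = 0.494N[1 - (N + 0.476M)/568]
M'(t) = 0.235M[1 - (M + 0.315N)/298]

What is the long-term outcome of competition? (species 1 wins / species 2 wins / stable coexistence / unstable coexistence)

stable coexistence

Compare the nullcline intercepts: K1/α12 = 568/0.476 = 1190 > K2 = 298; K2/α21 = 298/0.315 = 946 > K1 = 568.
Since both inequalities hold, each species can invade when rare, so the interior equilibrium is stable.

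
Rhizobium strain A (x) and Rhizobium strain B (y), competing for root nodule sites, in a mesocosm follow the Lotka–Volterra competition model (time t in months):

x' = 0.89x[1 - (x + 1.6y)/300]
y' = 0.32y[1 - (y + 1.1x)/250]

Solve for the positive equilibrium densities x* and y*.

Setting both brackets to zero gives the nullclines x + 1.6y = 300 and 1.1x + y = 250.
Substituting y = 250 - 1.1x into the first: x(1 - 1.6·1.1) = 300 - 1.6·250.
So x* = -100/-0.76 = 132, and then y* = 250 - 1.1·132 = 105.

x* ≈ 132, y* ≈ 105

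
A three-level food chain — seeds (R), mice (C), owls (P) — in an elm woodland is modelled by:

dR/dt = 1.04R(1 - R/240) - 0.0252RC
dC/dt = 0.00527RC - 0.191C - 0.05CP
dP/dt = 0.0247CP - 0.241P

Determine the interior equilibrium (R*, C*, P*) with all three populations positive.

R* ≈ 183, C* ≈ 9.76, P* ≈ 15.5

From dP/dt = 0: 0.0247C* = 0.241, so C* = 9.76.
From dR/dt = 0: 1.04(1 - R*/240) = 0.0252·9.76, giving R* = 240·(1 - 0.236) = 183.
From dC/dt = 0: 0.00527·183 - 0.191 = 0.05P*, so P* = 0.775/0.05 = 15.5.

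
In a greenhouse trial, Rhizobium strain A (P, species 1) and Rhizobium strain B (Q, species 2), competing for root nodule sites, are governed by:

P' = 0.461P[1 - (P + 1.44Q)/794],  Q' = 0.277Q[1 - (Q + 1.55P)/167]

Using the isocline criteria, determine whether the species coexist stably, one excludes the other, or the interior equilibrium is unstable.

species 1 excludes species 2

Compare the nullcline intercepts: K1/α12 = 794/1.44 = 551 > K2 = 167; K2/α21 = 167/1.55 = 108 < K1 = 794.
Since the inequalities point opposite ways, species 1 can invade but species 2 cannot.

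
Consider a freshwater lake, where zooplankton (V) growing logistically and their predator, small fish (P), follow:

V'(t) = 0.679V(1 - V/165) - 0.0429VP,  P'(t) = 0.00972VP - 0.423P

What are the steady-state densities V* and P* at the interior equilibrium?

V* ≈ 43.5, P* ≈ 11.7

From dP/dt = 0 with P > 0: 0.00972V* = 0.423, so V* = 43.5.
Substitute into dV/dt = 0: 0.679(1 - 43.5/165) = 0.0429P*.
The bracket is 0.736, giving P* = 0.5/0.0429 = 11.7.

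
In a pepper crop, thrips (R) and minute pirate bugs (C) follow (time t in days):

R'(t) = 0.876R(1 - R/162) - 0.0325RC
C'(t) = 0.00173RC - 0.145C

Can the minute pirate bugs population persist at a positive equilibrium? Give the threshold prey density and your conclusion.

Threshold R = 83.8; K > 83.8, so yes, the predator persists.

The predator equation gives dC/dt > 0 only when R > 0.145/0.00173 = 83.8.
Without the predator, R → K = 162. Since 162 > 83.8, the predator can invade and persist.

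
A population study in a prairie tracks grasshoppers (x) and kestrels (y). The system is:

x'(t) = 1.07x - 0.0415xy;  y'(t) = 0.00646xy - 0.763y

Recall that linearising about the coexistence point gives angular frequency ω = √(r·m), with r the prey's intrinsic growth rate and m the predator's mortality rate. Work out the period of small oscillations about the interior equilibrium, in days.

T ≈ 6.95 days

Here r = 1.07 and m = 0.763, so r·m = 0.816.
ω = √0.816 = 0.904 per day, hence T = 2π/ω ≈ 6.95 days.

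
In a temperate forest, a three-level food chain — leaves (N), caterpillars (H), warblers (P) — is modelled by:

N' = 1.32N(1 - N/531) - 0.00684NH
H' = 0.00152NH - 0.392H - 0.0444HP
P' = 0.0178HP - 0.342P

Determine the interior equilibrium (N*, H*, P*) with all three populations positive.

From dP/dt = 0: 0.0178H* = 0.342, so H* = 19.2.
From dN/dt = 0: 1.32(1 - N*/531) = 0.00684·19.2, giving N* = 531·(1 - 0.0996) = 478.
From dH/dt = 0: 0.00152·478 - 0.392 = 0.0444P*, so P* = 0.335/0.0444 = 7.54.

N* ≈ 478, H* ≈ 19.2, P* ≈ 7.54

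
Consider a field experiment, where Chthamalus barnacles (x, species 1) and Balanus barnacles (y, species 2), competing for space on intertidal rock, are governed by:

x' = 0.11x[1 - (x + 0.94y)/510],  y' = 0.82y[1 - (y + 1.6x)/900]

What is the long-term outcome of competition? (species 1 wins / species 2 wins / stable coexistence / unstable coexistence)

Compare the nullcline intercepts: K1/α12 = 510/0.94 = 543 < K2 = 900; K2/α21 = 900/1.6 = 562 > K1 = 510.
Since the inequalities point opposite ways, species 2 can invade but species 1 cannot.

species 2 excludes species 1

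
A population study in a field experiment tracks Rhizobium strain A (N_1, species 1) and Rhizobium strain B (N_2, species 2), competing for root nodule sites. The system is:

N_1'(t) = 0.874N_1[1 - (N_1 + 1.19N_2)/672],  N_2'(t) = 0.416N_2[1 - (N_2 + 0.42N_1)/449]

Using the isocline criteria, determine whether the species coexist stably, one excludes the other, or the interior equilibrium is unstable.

stable coexistence

Compare the nullcline intercepts: K1/α12 = 672/1.19 = 565 > K2 = 449; K2/α21 = 449/0.42 = 1070 > K1 = 672.
Since both inequalities hold, each species can invade when rare, so the interior equilibrium is stable.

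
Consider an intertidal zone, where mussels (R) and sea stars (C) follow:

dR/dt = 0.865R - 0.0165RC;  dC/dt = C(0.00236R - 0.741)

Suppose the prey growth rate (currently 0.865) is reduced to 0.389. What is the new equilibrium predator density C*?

C* ≈ 23.6

At the interior fixed point, setting dR/dt = 0 with R > 0 fixes C* = (prey growth rate)/(RC coefficient) — independent of the other coefficients.
With the change, C* = 0.389/0.0165 = 23.6; it falls from 52.4.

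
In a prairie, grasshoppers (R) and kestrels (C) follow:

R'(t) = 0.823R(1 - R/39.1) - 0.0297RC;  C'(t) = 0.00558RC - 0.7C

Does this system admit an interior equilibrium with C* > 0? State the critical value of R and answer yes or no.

Threshold R = 125; K < 125, so no, the predator goes extinct.

The predator equation gives dC/dt > 0 only when R > 0.7/0.00558 = 125.
Without the predator, R → K = 39.1. Since 39.1 < 125, the predator cannot invade.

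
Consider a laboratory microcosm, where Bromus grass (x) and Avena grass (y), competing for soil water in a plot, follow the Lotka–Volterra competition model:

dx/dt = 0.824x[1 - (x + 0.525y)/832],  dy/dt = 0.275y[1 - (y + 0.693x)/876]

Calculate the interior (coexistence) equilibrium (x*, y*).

Setting both brackets to zero gives the nullclines x + 0.525y = 832 and 0.693x + y = 876.
Substituting y = 876 - 0.693x into the first: x(1 - 0.525·0.693) = 832 - 0.525·876.
So x* = 372/0.636 = 585, and then y* = 876 - 0.693·585 = 471.

x* ≈ 585, y* ≈ 471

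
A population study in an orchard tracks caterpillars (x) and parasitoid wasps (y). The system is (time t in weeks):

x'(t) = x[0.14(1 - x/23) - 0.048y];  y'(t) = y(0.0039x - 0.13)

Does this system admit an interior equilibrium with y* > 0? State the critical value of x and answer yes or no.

The predator equation gives dy/dt > 0 only when x > 0.13/0.0039 = 33.3.
Without the predator, x → K = 23. Since 23 < 33.3, the predator cannot invade.

Threshold x = 33.3; K < 33.3, so no, the predator goes extinct.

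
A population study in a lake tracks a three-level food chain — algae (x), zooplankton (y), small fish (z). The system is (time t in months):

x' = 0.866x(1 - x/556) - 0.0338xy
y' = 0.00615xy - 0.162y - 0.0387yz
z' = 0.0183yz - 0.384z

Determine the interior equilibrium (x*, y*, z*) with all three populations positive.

x* ≈ 101, y* ≈ 21, z* ≈ 11.8

From dz/dt = 0: 0.0183y* = 0.384, so y* = 21.
From dx/dt = 0: 0.866(1 - x*/556) = 0.0338·21, giving x* = 556·(1 - 0.819) = 101.
From dy/dt = 0: 0.00615·101 - 0.162 = 0.0387z*, so z* = 0.457/0.0387 = 11.8.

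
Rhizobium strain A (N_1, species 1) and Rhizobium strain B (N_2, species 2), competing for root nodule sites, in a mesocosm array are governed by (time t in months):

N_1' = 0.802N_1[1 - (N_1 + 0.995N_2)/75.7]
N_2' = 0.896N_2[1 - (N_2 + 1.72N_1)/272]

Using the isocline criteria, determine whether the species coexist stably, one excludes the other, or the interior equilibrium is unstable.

species 2 excludes species 1

Compare the nullcline intercepts: K1/α12 = 75.7/0.995 = 76.1 < K2 = 272; K2/α21 = 272/1.72 = 158 > K1 = 75.7.
Since the inequalities point opposite ways, species 2 can invade but species 1 cannot.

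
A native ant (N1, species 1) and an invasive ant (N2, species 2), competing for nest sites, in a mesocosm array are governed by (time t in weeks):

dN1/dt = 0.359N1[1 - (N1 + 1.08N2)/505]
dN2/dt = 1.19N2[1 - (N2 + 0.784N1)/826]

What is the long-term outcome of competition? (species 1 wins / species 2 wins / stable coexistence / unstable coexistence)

Compare the nullcline intercepts: K1/α12 = 505/1.08 = 468 < K2 = 826; K2/α21 = 826/0.784 = 1050 > K1 = 505.
Since the inequalities point opposite ways, species 2 can invade but species 1 cannot.

species 2 excludes species 1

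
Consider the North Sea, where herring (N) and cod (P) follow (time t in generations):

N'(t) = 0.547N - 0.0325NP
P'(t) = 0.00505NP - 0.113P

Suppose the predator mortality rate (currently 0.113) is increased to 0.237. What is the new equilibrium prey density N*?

N* ≈ 46.9

At the interior fixed point, setting dP/dt = 0 with P > 0 fixes N* = (predator death rate)/(NP coefficient) — independent of the other coefficients.
With the change, N* = 0.237/0.00505 = 46.9; it rises from 22.4.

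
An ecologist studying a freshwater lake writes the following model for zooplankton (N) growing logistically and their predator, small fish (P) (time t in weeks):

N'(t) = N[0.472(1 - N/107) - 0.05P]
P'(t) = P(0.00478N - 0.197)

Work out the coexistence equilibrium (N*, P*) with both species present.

From dP/dt = 0 with P > 0: 0.00478N* = 0.197, so N* = 41.2.
Substitute into dN/dt = 0: 0.472(1 - 41.2/107) = 0.05P*.
The bracket is 0.615, giving P* = 0.29/0.05 = 5.8.

N* ≈ 41.2, P* ≈ 5.8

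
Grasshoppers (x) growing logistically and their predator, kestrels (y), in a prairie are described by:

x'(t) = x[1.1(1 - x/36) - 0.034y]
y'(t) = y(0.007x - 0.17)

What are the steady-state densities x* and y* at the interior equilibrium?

From dy/dt = 0 with y > 0: 0.007x* = 0.17, so x* = 24.3.
Substitute into dx/dt = 0: 1.1(1 - 24.3/36) = 0.034y*.
The bracket is 0.325, giving y* = 0.358/0.034 = 10.5.

x* ≈ 24.3, y* ≈ 10.5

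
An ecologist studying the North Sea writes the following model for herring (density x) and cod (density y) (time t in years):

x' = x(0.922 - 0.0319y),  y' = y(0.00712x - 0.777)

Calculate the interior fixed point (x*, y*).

Set dy/dt = 0 with y > 0: 0.00712x - 0.777 = 0, so x* = 0.777/0.00712 = 109.
Set dx/dt = 0 with x > 0: 0.922 - 0.0319y = 0, so y* = 0.922/0.0319 = 28.9.

x* ≈ 109, y* ≈ 28.9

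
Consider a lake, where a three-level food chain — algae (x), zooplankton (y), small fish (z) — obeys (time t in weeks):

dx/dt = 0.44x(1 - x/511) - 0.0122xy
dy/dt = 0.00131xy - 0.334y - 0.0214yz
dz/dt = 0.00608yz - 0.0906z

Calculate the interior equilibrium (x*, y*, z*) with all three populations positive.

From dz/dt = 0: 0.00608y* = 0.0906, so y* = 14.9.
From dx/dt = 0: 0.44(1 - x*/511) = 0.0122·14.9, giving x* = 511·(1 - 0.413) = 300.
From dy/dt = 0: 0.00131·300 - 0.334 = 0.0214z*, so z* = 0.0588/0.0214 = 2.75.

x* ≈ 300, y* ≈ 14.9, z* ≈ 2.75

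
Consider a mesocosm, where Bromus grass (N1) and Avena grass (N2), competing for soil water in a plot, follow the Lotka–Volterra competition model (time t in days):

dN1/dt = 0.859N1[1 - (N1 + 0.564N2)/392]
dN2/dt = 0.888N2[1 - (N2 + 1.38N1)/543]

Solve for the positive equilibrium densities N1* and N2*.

Setting both brackets to zero gives the nullclines N1 + 0.564N2 = 392 and 1.38N1 + N2 = 543.
Substituting N2 = 543 - 1.38N1 into the first: N1(1 - 0.564·1.38) = 392 - 0.564·543.
So N1* = 85.7/0.222 = 387, and then N2* = 543 - 1.38·387 = 9.2.

N1* ≈ 387, N2* ≈ 9.2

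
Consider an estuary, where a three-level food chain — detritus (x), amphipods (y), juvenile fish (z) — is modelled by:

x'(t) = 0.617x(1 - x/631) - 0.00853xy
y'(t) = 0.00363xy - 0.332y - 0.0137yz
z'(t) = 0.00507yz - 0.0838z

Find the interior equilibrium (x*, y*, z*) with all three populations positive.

x* ≈ 487, y* ≈ 16.5, z* ≈ 105

From dz/dt = 0: 0.00507y* = 0.0838, so y* = 16.5.
From dx/dt = 0: 0.617(1 - x*/631) = 0.00853·16.5, giving x* = 631·(1 - 0.229) = 487.
From dy/dt = 0: 0.00363·487 - 0.332 = 0.0137z*, so z* = 1.44/0.0137 = 105.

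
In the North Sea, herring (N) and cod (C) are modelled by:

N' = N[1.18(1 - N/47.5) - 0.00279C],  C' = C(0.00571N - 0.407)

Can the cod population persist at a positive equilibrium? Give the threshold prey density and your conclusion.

The predator equation gives dC/dt > 0 only when N > 0.407/0.00571 = 71.3.
Without the predator, N → K = 47.5. Since 47.5 < 71.3, the predator cannot invade.

Threshold N = 71.3; K < 71.3, so no, the predator goes extinct.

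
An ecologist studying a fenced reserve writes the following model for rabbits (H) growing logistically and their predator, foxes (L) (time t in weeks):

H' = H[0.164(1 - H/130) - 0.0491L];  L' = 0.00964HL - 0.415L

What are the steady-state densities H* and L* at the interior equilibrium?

H* ≈ 43, L* ≈ 2.23

From dL/dt = 0 with L > 0: 0.00964H* = 0.415, so H* = 43.
Substitute into dH/dt = 0: 0.164(1 - 43/130) = 0.0491L*.
The bracket is 0.669, giving L* = 0.11/0.0491 = 2.23.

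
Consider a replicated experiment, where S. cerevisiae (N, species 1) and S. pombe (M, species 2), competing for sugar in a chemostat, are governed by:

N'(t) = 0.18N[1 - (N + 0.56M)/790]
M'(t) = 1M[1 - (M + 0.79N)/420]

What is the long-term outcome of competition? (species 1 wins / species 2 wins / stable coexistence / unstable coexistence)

species 1 excludes species 2

Compare the nullcline intercepts: K1/α12 = 790/0.56 = 1410 > K2 = 420; K2/α21 = 420/0.79 = 532 < K1 = 790.
Since the inequalities point opposite ways, species 1 can invade but species 2 cannot.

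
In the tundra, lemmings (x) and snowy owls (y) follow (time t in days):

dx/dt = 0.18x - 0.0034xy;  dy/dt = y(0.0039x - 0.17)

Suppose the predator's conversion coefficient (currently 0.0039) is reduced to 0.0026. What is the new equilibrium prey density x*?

x* ≈ 65.4

At the interior fixed point, setting dy/dt = 0 with y > 0 fixes x* = (predator death rate)/(xy coefficient) — independent of the other coefficients.
With the change, x* = 0.17/0.0026 = 65.4; it rises from 43.6.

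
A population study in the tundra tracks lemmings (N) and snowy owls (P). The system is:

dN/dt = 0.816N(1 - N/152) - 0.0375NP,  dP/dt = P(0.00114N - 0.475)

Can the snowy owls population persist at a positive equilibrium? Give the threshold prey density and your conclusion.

Threshold N = 417; K < 417, so no, the predator goes extinct.

The predator equation gives dP/dt > 0 only when N > 0.475/0.00114 = 417.
Without the predator, N → K = 152. Since 152 < 417, the predator cannot invade.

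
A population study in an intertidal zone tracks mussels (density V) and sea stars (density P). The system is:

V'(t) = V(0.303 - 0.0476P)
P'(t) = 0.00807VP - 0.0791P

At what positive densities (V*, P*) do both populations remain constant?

V* ≈ 9.8, P* ≈ 6.37

Set dP/dt = 0 with P > 0: 0.00807V - 0.0791 = 0, so V* = 0.0791/0.00807 = 9.8.
Set dV/dt = 0 with V > 0: 0.303 - 0.0476P = 0, so P* = 0.303/0.0476 = 6.37.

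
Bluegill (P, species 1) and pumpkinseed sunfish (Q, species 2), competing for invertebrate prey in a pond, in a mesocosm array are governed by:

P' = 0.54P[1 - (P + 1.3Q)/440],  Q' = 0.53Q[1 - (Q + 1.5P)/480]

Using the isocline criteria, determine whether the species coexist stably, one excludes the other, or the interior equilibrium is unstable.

unstable coexistence (outcome depends on initial conditions)

Compare the nullcline intercepts: K1/α12 = 440/1.3 = 338 < K2 = 480; K2/α21 = 480/1.5 = 320 < K1 = 440.
Since both are reversed, neither can invade when rare; the interior point is a saddle.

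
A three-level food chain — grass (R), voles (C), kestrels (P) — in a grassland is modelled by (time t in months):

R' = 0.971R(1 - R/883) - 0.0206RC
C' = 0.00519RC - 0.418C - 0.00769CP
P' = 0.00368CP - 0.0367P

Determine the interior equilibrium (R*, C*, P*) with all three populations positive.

R* ≈ 696, C* ≈ 9.97, P* ≈ 415

From dP/dt = 0: 0.00368C* = 0.0367, so C* = 9.97.
From dR/dt = 0: 0.971(1 - R*/883) = 0.0206·9.97, giving R* = 883·(1 - 0.212) = 696.
From dC/dt = 0: 0.00519·696 - 0.418 = 0.00769P*, so P* = 3.2/0.00769 = 415.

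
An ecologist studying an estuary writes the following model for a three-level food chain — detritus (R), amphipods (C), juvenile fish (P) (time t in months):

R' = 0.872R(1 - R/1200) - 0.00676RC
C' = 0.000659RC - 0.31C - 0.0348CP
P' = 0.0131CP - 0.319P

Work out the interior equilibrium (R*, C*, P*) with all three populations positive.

R* ≈ 973, C* ≈ 24.4, P* ≈ 9.53

From dP/dt = 0: 0.0131C* = 0.319, so C* = 24.4.
From dR/dt = 0: 0.872(1 - R*/1200) = 0.00676·24.4, giving R* = 1200·(1 - 0.189) = 973.
From dC/dt = 0: 0.000659·973 - 0.31 = 0.0348P*, so P* = 0.332/0.0348 = 9.53.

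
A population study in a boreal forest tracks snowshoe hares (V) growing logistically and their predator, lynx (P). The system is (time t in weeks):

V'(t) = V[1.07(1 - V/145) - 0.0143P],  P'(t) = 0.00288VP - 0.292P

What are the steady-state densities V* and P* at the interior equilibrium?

V* ≈ 101, P* ≈ 22.5

From dP/dt = 0 with P > 0: 0.00288V* = 0.292, so V* = 101.
Substitute into dV/dt = 0: 1.07(1 - 101/145) = 0.0143P*.
The bracket is 0.301, giving P* = 0.322/0.0143 = 22.5.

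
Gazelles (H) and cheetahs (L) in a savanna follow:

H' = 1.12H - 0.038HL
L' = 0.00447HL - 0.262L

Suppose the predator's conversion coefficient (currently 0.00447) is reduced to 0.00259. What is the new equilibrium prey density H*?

H* ≈ 101

At the interior fixed point, setting dL/dt = 0 with L > 0 fixes H* = (predator death rate)/(HL coefficient) — independent of the other coefficients.
With the change, H* = 0.262/0.00259 = 101; it rises from 58.6.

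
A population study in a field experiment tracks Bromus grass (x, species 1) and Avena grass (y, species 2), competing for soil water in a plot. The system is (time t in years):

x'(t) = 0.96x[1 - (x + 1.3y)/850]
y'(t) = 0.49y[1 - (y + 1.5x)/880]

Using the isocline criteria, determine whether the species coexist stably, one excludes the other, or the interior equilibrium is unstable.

unstable coexistence (outcome depends on initial conditions)

Compare the nullcline intercepts: K1/α12 = 850/1.3 = 654 < K2 = 880; K2/α21 = 880/1.5 = 587 < K1 = 850.
Since both are reversed, neither can invade when rare; the interior point is a saddle.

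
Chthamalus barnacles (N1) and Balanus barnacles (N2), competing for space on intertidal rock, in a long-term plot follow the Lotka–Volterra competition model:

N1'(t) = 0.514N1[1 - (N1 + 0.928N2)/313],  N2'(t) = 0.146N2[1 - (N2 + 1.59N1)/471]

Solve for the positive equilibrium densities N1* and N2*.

N1* ≈ 261, N2* ≈ 56.1

Setting both brackets to zero gives the nullclines N1 + 0.928N2 = 313 and 1.59N1 + N2 = 471.
Substituting N2 = 471 - 1.59N1 into the first: N1(1 - 0.928·1.59) = 313 - 0.928·471.
So N1* = -124/-0.476 = 261, and then N2* = 471 - 1.59·261 = 56.1.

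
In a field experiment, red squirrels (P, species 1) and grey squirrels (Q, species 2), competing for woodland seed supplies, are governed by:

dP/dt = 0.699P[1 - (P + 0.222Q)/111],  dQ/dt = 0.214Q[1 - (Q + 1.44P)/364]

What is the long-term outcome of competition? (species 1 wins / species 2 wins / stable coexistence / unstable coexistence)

stable coexistence

Compare the nullcline intercepts: K1/α12 = 111/0.222 = 500 > K2 = 364; K2/α21 = 364/1.44 = 253 > K1 = 111.
Since both inequalities hold, each species can invade when rare, so the interior equilibrium is stable.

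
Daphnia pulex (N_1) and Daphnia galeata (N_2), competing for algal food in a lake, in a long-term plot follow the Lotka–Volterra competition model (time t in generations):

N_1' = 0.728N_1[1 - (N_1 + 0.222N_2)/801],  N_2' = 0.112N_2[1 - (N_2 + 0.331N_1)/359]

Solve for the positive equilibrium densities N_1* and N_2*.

N_1* ≈ 779, N_2* ≈ 101

Setting both brackets to zero gives the nullclines N_1 + 0.222N_2 = 801 and 0.331N_1 + N_2 = 359.
Substituting N_2 = 359 - 0.331N_1 into the first: N_1(1 - 0.222·0.331) = 801 - 0.222·359.
So N_1* = 721/0.927 = 779, and then N_2* = 359 - 0.331·779 = 101.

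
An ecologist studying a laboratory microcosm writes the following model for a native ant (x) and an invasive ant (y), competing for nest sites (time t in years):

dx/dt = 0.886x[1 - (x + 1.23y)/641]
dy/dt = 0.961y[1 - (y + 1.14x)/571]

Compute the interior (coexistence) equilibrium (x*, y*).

x* ≈ 152, y* ≈ 397

Setting both brackets to zero gives the nullclines x + 1.23y = 641 and 1.14x + y = 571.
Substituting y = 571 - 1.14x into the first: x(1 - 1.23·1.14) = 641 - 1.23·571.
So x* = -61.3/-0.402 = 152, and then y* = 571 - 1.14·152 = 397.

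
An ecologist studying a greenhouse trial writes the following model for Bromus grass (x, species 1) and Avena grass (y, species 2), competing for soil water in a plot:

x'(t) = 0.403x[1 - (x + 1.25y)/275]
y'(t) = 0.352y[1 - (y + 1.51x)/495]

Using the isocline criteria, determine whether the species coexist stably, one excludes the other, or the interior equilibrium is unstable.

species 2 excludes species 1

Compare the nullcline intercepts: K1/α12 = 275/1.25 = 220 < K2 = 495; K2/α21 = 495/1.51 = 328 > K1 = 275.
Since the inequalities point opposite ways, species 2 can invade but species 1 cannot.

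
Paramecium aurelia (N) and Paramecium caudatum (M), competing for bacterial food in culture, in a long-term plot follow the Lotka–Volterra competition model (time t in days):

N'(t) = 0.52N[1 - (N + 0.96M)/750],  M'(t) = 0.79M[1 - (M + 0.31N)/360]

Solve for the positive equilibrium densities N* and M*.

Setting both brackets to zero gives the nullclines N + 0.96M = 750 and 0.31N + M = 360.
Substituting M = 360 - 0.31N into the first: N(1 - 0.96·0.31) = 750 - 0.96·360.
So N* = 404/0.702 = 576, and then M* = 360 - 0.31·576 = 182.

N* ≈ 576, M* ≈ 182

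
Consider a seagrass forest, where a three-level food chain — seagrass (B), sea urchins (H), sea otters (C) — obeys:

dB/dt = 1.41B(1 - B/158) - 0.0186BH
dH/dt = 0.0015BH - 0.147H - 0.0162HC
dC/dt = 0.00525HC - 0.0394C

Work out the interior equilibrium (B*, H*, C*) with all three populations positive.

B* ≈ 142, H* ≈ 7.5, C* ≈ 4.11

From dC/dt = 0: 0.00525H* = 0.0394, so H* = 7.5.
From dB/dt = 0: 1.41(1 - B*/158) = 0.0186·7.5, giving B* = 158·(1 - 0.099) = 142.
From dH/dt = 0: 0.0015·142 - 0.147 = 0.0162C*, so C* = 0.0665/0.0162 = 4.11.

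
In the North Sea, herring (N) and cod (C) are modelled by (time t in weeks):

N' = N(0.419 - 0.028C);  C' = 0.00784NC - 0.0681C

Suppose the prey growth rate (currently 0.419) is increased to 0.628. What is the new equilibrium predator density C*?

At the interior fixed point, setting dN/dt = 0 with N > 0 fixes C* = (prey growth rate)/(NC coefficient) — independent of the other coefficients.
With the change, C* = 0.628/0.028 = 22.4; it rises from 15.

C* ≈ 22.4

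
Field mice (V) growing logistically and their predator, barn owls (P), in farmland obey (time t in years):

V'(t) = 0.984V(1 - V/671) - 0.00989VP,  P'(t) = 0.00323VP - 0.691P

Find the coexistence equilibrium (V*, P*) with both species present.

V* ≈ 214, P* ≈ 67.8

From dP/dt = 0 with P > 0: 0.00323V* = 0.691, so V* = 214.
Substitute into dV/dt = 0: 0.984(1 - 214/671) = 0.00989P*.
The bracket is 0.681, giving P* = 0.67/0.00989 = 67.8.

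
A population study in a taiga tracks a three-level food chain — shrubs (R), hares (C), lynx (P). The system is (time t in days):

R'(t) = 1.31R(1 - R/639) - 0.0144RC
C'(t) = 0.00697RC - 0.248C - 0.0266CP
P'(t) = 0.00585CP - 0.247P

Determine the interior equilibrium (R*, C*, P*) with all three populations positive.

From dP/dt = 0: 0.00585C* = 0.247, so C* = 42.2.
From dR/dt = 0: 1.31(1 - R*/639) = 0.0144·42.2, giving R* = 639·(1 - 0.464) = 342.
From dC/dt = 0: 0.00697·342 - 0.248 = 0.0266P*, so P* = 2.14/0.0266 = 80.4.

R* ≈ 342, C* ≈ 42.2, P* ≈ 80.4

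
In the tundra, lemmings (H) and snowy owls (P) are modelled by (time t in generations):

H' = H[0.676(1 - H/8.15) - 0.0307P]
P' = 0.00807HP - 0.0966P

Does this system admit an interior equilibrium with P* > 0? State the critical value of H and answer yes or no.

The predator equation gives dP/dt > 0 only when H > 0.0966/0.00807 = 12.
Without the predator, H → K = 8.15. Since 8.15 < 12, the predator cannot invade.

Threshold H = 12; K < 12, so no, the predator goes extinct.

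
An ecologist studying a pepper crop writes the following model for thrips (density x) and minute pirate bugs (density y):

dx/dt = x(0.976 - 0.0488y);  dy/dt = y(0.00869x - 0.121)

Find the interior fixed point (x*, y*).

x* ≈ 13.9, y* ≈ 20

Set dy/dt = 0 with y > 0: 0.00869x - 0.121 = 0, so x* = 0.121/0.00869 = 13.9.
Set dx/dt = 0 with x > 0: 0.976 - 0.0488y = 0, so y* = 0.976/0.0488 = 20.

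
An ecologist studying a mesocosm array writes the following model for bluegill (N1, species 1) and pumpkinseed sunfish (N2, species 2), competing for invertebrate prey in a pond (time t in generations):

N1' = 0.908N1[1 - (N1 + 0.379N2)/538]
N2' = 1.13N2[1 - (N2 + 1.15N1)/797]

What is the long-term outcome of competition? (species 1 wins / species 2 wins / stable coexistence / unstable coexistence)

Compare the nullcline intercepts: K1/α12 = 538/0.379 = 1420 > K2 = 797; K2/α21 = 797/1.15 = 693 > K1 = 538.
Since both inequalities hold, each species can invade when rare, so the interior equilibrium is stable.

stable coexistence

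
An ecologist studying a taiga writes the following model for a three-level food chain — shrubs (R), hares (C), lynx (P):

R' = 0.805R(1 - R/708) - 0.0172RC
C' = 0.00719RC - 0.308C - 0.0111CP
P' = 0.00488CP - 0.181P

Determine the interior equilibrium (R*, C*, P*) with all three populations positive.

R* ≈ 147, C* ≈ 37.1, P* ≈ 67.4

From dP/dt = 0: 0.00488C* = 0.181, so C* = 37.1.
From dR/dt = 0: 0.805(1 - R*/708) = 0.0172·37.1, giving R* = 708·(1 - 0.792) = 147.
From dC/dt = 0: 0.00719·147 - 0.308 = 0.0111P*, so P* = 0.748/0.0111 = 67.4.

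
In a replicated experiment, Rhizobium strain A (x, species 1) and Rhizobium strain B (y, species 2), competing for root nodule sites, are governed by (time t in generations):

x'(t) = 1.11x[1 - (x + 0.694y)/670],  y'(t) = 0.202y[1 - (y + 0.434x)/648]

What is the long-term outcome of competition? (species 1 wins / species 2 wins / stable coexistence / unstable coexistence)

Compare the nullcline intercepts: K1/α12 = 670/0.694 = 965 > K2 = 648; K2/α21 = 648/0.434 = 1490 > K1 = 670.
Since both inequalities hold, each species can invade when rare, so the interior equilibrium is stable.

stable coexistence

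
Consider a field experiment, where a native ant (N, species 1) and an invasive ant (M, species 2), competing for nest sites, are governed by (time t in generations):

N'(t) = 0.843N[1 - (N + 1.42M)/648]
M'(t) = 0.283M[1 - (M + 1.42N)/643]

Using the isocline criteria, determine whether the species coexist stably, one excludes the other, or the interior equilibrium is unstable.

Compare the nullcline intercepts: K1/α12 = 648/1.42 = 456 < K2 = 643; K2/α21 = 643/1.42 = 453 < K1 = 648.
Since both are reversed, neither can invade when rare; the interior point is a saddle.

unstable coexistence (outcome depends on initial conditions)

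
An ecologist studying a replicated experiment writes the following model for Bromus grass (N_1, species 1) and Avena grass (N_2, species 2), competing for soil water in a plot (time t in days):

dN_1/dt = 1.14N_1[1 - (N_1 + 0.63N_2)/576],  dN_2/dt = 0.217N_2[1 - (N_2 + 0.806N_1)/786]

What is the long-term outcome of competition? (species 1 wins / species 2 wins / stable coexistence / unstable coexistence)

Compare the nullcline intercepts: K1/α12 = 576/0.63 = 914 > K2 = 786; K2/α21 = 786/0.806 = 975 > K1 = 576.
Since both inequalities hold, each species can invade when rare, so the interior equilibrium is stable.

stable coexistence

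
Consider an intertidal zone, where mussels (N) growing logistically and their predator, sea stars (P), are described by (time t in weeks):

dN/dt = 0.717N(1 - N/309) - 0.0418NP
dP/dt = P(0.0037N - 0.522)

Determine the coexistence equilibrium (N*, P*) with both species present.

N* ≈ 141, P* ≈ 9.32

From dP/dt = 0 with P > 0: 0.0037N* = 0.522, so N* = 141.
Substitute into dN/dt = 0: 0.717(1 - 141/309) = 0.0418P*.
The bracket is 0.543, giving P* = 0.39/0.0418 = 9.32.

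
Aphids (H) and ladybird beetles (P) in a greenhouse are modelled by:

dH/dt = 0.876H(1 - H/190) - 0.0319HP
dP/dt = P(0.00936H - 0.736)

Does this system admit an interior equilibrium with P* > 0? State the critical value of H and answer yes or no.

The predator equation gives dP/dt > 0 only when H > 0.736/0.00936 = 78.6.
Without the predator, H → K = 190. Since 190 > 78.6, the predator can invade and persist.

Threshold H = 78.6; K > 78.6, so yes, the predator persists.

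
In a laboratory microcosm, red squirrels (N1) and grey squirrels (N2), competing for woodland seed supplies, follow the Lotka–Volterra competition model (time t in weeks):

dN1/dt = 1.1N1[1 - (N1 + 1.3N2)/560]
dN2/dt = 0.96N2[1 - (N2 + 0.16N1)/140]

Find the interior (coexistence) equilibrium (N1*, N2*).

Setting both brackets to zero gives the nullclines N1 + 1.3N2 = 560 and 0.16N1 + N2 = 140.
Substituting N2 = 140 - 0.16N1 into the first: N1(1 - 1.3·0.16) = 560 - 1.3·140.
So N1* = 378/0.792 = 477, and then N2* = 140 - 0.16·477 = 63.6.

N1* ≈ 477, N2* ≈ 63.6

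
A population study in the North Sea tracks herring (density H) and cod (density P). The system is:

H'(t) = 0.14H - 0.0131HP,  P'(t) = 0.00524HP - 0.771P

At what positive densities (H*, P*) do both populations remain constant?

H* ≈ 147, P* ≈ 10.7

Set dP/dt = 0 with P > 0: 0.00524H - 0.771 = 0, so H* = 0.771/0.00524 = 147.
Set dH/dt = 0 with H > 0: 0.14 - 0.0131P = 0, so P* = 0.14/0.0131 = 10.7.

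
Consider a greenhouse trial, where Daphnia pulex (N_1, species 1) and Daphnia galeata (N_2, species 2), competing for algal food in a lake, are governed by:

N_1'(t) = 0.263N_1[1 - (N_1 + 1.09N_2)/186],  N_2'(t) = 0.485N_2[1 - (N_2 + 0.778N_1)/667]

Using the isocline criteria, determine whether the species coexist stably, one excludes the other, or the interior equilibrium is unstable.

species 2 excludes species 1

Compare the nullcline intercepts: K1/α12 = 186/1.09 = 171 < K2 = 667; K2/α21 = 667/0.778 = 857 > K1 = 186.
Since the inequalities point opposite ways, species 2 can invade but species 1 cannot.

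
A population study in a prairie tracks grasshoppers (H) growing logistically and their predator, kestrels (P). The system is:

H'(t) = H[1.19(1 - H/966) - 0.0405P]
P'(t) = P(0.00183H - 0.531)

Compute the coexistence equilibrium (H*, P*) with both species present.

From dP/dt = 0 with P > 0: 0.00183H* = 0.531, so H* = 290.
Substitute into dH/dt = 0: 1.19(1 - 290/966) = 0.0405P*.
The bracket is 0.7, giving P* = 0.833/0.0405 = 20.6.

H* ≈ 290, P* ≈ 20.6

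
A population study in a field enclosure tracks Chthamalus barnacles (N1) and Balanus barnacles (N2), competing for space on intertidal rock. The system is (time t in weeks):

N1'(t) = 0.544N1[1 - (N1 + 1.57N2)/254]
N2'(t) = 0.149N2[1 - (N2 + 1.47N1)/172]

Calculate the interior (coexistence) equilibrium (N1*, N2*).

N1* ≈ 12.3, N2* ≈ 154

Setting both brackets to zero gives the nullclines N1 + 1.57N2 = 254 and 1.47N1 + N2 = 172.
Substituting N2 = 172 - 1.47N1 into the first: N1(1 - 1.57·1.47) = 254 - 1.57·172.
So N1* = -16/-1.31 = 12.3, and then N2* = 172 - 1.47·12.3 = 154.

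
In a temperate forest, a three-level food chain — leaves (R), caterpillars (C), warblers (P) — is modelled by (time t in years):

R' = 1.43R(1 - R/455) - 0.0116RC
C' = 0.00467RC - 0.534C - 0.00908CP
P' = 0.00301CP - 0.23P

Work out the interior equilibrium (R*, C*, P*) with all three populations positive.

R* ≈ 173, C* ≈ 76.4, P* ≈ 30.2

From dP/dt = 0: 0.00301C* = 0.23, so C* = 76.4.
From dR/dt = 0: 1.43(1 - R*/455) = 0.0116·76.4, giving R* = 455·(1 - 0.62) = 173.
From dC/dt = 0: 0.00467·173 - 0.534 = 0.00908P*, so P* = 0.274/0.00908 = 30.2.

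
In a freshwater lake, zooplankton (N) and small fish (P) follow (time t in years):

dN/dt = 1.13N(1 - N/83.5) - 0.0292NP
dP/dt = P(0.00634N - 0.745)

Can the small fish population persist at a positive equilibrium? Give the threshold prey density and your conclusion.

The predator equation gives dP/dt > 0 only when N > 0.745/0.00634 = 118.
Without the predator, N → K = 83.5. Since 83.5 < 118, the predator cannot invade.

Threshold N = 118; K < 118, so no, the predator goes extinct.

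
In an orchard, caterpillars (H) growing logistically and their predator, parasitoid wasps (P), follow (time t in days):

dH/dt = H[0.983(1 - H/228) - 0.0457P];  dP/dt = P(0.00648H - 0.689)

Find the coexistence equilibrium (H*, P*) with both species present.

From dP/dt = 0 with P > 0: 0.00648H* = 0.689, so H* = 106.
Substitute into dH/dt = 0: 0.983(1 - 106/228) = 0.0457P*.
The bracket is 0.534, giving P* = 0.525/0.0457 = 11.5.

H* ≈ 106, P* ≈ 11.5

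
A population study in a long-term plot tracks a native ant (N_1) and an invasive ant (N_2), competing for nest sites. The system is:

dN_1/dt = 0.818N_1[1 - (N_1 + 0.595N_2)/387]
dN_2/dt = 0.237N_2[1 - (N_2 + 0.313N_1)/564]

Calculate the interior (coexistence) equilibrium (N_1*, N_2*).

Setting both brackets to zero gives the nullclines N_1 + 0.595N_2 = 387 and 0.313N_1 + N_2 = 564.
Substituting N_2 = 564 - 0.313N_1 into the first: N_1(1 - 0.595·0.313) = 387 - 0.595·564.
So N_1* = 51.4/0.814 = 63.2, and then N_2* = 564 - 0.313·63.2 = 544.

N_1* ≈ 63.2, N_2* ≈ 544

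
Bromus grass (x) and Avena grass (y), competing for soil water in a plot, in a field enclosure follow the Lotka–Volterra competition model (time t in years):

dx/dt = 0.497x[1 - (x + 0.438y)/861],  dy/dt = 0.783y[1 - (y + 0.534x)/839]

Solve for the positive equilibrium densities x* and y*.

Setting both brackets to zero gives the nullclines x + 0.438y = 861 and 0.534x + y = 839.
Substituting y = 839 - 0.534x into the first: x(1 - 0.438·0.534) = 861 - 0.438·839.
So x* = 494/0.766 = 644, and then y* = 839 - 0.534·644 = 495.

x* ≈ 644, y* ≈ 495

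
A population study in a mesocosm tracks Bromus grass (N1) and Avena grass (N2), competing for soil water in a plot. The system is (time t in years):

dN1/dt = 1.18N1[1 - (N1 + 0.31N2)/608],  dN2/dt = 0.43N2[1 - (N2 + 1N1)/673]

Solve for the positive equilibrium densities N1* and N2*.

N1* ≈ 579, N2* ≈ 94.2

Setting both brackets to zero gives the nullclines N1 + 0.31N2 = 608 and 1N1 + N2 = 673.
Substituting N2 = 673 - 1N1 into the first: N1(1 - 0.31·1) = 608 - 0.31·673.
So N1* = 399/0.69 = 579, and then N2* = 673 - 1·579 = 94.2.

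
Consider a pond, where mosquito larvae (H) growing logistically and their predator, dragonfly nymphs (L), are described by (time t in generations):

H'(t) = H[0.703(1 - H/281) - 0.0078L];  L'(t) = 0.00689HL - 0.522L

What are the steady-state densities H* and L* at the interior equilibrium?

H* ≈ 75.8, L* ≈ 65.8

From dL/dt = 0 with L > 0: 0.00689H* = 0.522, so H* = 75.8.
Substitute into dH/dt = 0: 0.703(1 - 75.8/281) = 0.0078L*.
The bracket is 0.73, giving L* = 0.513/0.0078 = 65.8.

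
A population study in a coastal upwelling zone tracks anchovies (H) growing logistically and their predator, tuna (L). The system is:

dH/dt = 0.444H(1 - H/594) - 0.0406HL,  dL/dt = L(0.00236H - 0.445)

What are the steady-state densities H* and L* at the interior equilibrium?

From dL/dt = 0 with L > 0: 0.00236H* = 0.445, so H* = 189.
Substitute into dH/dt = 0: 0.444(1 - 189/594) = 0.0406L*.
The bracket is 0.683, giving L* = 0.303/0.0406 = 7.46.

H* ≈ 189, L* ≈ 7.46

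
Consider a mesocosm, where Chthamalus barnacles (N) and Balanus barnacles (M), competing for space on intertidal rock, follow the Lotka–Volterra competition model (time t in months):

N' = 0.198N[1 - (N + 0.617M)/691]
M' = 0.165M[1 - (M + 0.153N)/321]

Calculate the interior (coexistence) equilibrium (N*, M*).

Setting both brackets to zero gives the nullclines N + 0.617M = 691 and 0.153N + M = 321.
Substituting M = 321 - 0.153N into the first: N(1 - 0.617·0.153) = 691 - 0.617·321.
So N* = 493/0.906 = 544, and then M* = 321 - 0.153·544 = 238.

N* ≈ 544, M* ≈ 238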